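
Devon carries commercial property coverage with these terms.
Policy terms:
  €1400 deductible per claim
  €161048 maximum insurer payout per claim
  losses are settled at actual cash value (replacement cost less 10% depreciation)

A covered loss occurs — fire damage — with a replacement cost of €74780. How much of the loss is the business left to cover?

€8878

Depreciate 10%: the covered value is €74780 × 0.9 = €67302.
Less the €1400 deductible: €67302 − €1400 = €65902.
€65902 ≤ €161048, so the limit doesn't bind; insurer pays €65902.
Out of pocket: €74780 − €65902 = €8878.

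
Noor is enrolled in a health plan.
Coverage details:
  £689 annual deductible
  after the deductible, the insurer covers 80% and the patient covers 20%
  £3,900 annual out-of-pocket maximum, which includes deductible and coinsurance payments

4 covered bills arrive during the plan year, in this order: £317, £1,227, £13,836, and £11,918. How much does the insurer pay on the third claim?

#1 (£317): fully absorbed by the deductible. Patient owes £317 (running OOP £317). Insurer: £317 − £317 = £0.
#2 (£1,227): £372 to deductible, leaving £855; coinsurance £855 × 20% = £171. Cost to patient: £543. OOP to date £860. Insurer: £1,227 − £543 = £684.
#3 (£13,836): 20% coinsurance on £13,836 = £2,767.20. Cost to patient: £2,767.20. OOP to date £3,627.20. Plan pays £13,836 − £2,767.20 = £11,068.80.

£11,068.80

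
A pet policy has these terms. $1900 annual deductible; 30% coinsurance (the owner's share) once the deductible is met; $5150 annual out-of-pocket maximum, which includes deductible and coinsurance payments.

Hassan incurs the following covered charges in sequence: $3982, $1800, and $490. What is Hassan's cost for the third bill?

Claim 1 — $3982: $1900 finishes the deductible; $2082 goes to coinsurance; 30% of $2082 = $624.60. Owner pays $2524.60; OOP now $2524.60.
Claim 2 — $1800: deductible met; 30% of $1800 = $540. Owner pays $540; OOP now $3064.60.
Claim 3 — $490: deductible already satisfied, so owner's share is 30% × $490 = $147. Owner pays $147; OOP now $3211.60.

$147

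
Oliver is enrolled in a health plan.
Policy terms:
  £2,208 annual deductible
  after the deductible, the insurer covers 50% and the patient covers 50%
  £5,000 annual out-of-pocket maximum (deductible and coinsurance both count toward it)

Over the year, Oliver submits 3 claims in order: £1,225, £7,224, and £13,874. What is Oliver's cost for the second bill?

£3,775

Claim 1 — £1,225: fully absorbed by the deductible. Cost to patient: £1,225. OOP to date £1,225.
Claim 2 — £7,224: £983 finishes the deductible; £6,241 goes to coinsurance; coinsurance £6,241 × 50% = £3,120.50. Claim cost before the cap: £983 + £3,120.50 = £4,103.50. OOP would hit £5,328.50 > £5,000, so the cap limits the patient to £5,000 − £1,225 = £3,775.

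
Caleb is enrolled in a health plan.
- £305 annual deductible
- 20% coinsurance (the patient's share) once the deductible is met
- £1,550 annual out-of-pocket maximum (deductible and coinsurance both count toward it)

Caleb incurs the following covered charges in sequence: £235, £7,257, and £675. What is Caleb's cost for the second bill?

£1,315

Claim 1 — £235: all of it applies to the deductible. Cost to patient: £235. OOP to date £235.
Claim 2 — £7,257: £70 finishes the deductible; £7,187 goes to coinsurance; patient's 20% is £1,437.40. Claim cost before the cap: £70 + £1,437.40 = £1,507.40. OOP would hit £1,742.40 > £1,550, so the cap limits the patient to £1,550 − £235 = £1,315.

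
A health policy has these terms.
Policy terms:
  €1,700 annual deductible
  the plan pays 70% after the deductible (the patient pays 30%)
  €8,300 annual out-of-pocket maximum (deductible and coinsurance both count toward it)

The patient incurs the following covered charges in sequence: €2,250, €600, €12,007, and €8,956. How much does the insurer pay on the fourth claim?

Claim 1 (€2,250): €1,700 to deductible, leaving €550; 30% of €550 = €165. Patient pays €1,865; OOP now €1,865. Insurer: €2,250 − €1,865 = €385.
Claim 2 (€600): deductible met; 30% of €600 = €180. Cost to patient: €180. OOP to date €2,045. Plan pays €600 − €180 = €420.
Claim 3 (€12,007): 30% coinsurance on €12,007 = €3,602.10. Patient owes €3,602.10 (running OOP €5,647.10). Insurer: €12,007 − €3,602.10 = €8,404.90.
Claim 4 (€8,956): deductible already satisfied, so patient's share is 30% × €8,956 = €2,686.80. OOP would hit €8,333.90 > €8,300, so the cap limits the patient to €8,300 − €5,647.10 = €2,652.90. Plan pays €8,956 − €2,652.90 = €6,303.10.

€6,303.10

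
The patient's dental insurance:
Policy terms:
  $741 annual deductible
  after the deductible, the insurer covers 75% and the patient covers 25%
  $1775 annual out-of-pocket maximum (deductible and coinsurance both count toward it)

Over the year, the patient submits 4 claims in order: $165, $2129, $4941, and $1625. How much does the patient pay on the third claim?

#1 ($165): all of it applies to the deductible. Patient owes $165 (running OOP $165).
#2 ($2129): $576 to deductible, leaving $1553; patient's 25% is $388.25. Patient owes $964.25 (running OOP $1129.25).
#3 ($4941): deductible already satisfied, so patient's share is 25% × $4941 = $1235.25. Adding that to $1129.25 gives $2364.50, past the $1775 cap; patient pays only $1775 − $1129.25 = $645.75.

$645.75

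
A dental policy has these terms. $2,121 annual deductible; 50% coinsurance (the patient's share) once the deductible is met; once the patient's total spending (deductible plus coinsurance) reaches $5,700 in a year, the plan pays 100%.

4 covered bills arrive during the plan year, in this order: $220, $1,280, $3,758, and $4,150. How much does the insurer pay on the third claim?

Claim 1 — $220: entire amount goes to the deductible. Patient owes $220 (running OOP $220). Plan pays $220 − $220 = $0.
Claim 2 — $1,280: all of it applies to the deductible. Patient owes $1,280 (running OOP $1,500). Plan pays $1,280 − $1,280 = $0.
Claim 3 — $3,758: $621 finishes the deductible; $3,137 goes to coinsurance; 50% of $3,137 = $1,568.50. Patient pays $2,189.50; OOP now $3,689.50. Plan pays $3,758 − $2,189.50 = $1,568.50.

$1,568.50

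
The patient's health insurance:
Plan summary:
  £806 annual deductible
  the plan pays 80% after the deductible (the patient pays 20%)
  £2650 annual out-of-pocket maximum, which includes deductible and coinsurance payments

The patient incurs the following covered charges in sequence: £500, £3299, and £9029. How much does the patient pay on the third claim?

£1245.40

Claim 1 — £500: entire amount goes to the deductible. Cost to patient: £500. OOP to date £500.
Claim 2 — £3299: £306 finishes the deductible; £2993 goes to coinsurance; coinsurance £2993 × 20% = £598.60. Patient owes £904.60 (running OOP £1404.60).
Claim 3 — £9029: deductible met; 20% of £9029 = £1805.80. Adding that to £1404.60 gives £3210.40, past the £2650 cap; patient pays only £2650 − £1404.60 = £1245.40.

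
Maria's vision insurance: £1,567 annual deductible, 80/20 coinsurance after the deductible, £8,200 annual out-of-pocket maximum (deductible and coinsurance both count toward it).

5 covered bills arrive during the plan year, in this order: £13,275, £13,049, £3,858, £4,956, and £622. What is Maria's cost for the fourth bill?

Claim 1 (£13,275): £1,567 to deductible, leaving £11,708; coinsurance £11,708 × 20% = £2,341.60. Cost to member: £3,908.60. OOP to date £3,908.60.
Claim 2 (£13,049): deductible met; 20% of £13,049 = £2,609.80. Member owes £2,609.80 (running OOP £6,518.40).
Claim 3 (£3,858): 20% coinsurance on £3,858 = £771.60. Member owes £771.60 (running OOP £7,290).
Claim 4 (£4,956): 20% coinsurance on £4,956 = £991.20. OOP would hit £8,281.20 > £8,200, so the cap limits the member to £8,200 − £7,290 = £910.

£910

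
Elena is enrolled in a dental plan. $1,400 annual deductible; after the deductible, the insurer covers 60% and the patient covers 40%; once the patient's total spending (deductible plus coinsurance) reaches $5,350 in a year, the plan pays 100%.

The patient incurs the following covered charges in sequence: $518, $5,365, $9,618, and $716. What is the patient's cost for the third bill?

Bill 1, $518: entire amount goes to the deductible. Patient pays $518; OOP now $518.
Bill 2, $5,365: $882 finishes the deductible; $4,483 goes to coinsurance; coinsurance $4,483 × 40% = $1,793.20. Patient owes $2,675.20 (running OOP $3,193.20).
Bill 3, $9,618: deductible already satisfied, so patient's share is 40% × $9,618 = $3,847.20. Adding that to $3,193.20 gives $7,040.40, past the $5,350 cap; patient pays only $5,350 − $3,193.20 = $2,156.80.

$2,156.80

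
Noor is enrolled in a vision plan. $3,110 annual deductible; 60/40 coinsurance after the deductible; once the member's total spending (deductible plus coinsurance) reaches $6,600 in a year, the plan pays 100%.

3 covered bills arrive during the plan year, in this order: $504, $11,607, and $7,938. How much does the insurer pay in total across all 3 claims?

Bill 1, $504: all of it applies to the deductible. Member pays $504; OOP now $504. Insurer: $504 − $504 = $0.
Bill 2, $11,607: $2,606 finishes the deductible; $9,001 goes to coinsurance; coinsurance $9,001 × 40% = $3,600.40. Together that's $2,606 + $3,600.40 = $6,206.40. That would push OOP to $6,710.40, over the $6,600 cap, so member pays $6,600 − $504 = $6,096. Insurer: $11,607 − $6,096 = $5,511.
Bill 3, $7,938: deductible met; 40% of $7,938 = $3,175.20. Adding that to $6,600 gives $9,775.20, past the $6,600 cap; member pays only $6,600 − $6,600 = $0. Insurer: $7,938 − $0 = $7,938.
Insurer total: $0 + $5,511 + $7,938 = $13,449.

$13,449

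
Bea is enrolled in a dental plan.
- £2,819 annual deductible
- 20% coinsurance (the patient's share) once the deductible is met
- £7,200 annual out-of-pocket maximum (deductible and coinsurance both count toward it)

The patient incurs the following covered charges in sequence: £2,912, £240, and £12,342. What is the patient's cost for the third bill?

£2,468.40

Bill 1, £2,912: deductible takes £2,819, £93 remains; patient's 20% is £18.60. Patient pays £2,837.60; OOP now £2,837.60.
Bill 2, £240: 20% coinsurance on £240 = £48. Patient pays £48; OOP now £2,885.60.
Bill 3, £12,342: deductible met; 20% of £12,342 = £2,468.40. Cost to patient: £2,468.40. OOP to date £5,354.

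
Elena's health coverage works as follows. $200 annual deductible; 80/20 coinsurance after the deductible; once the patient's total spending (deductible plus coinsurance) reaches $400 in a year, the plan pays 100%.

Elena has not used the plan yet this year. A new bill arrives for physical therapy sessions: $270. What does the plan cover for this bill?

$56

Deductible not yet touched, so the first $200 of the bill goes to the deductible.
That leaves $270 − $200 = $70 for coinsurance.
20% of $70 = $14 falls to the patient.
That puts the patient's cost at $200 + $14 = $214 before any cap.
Year-to-date out-of-pocket becomes $0 + $214 = $214, still under the $400 maximum, so no cap applies.
The plan picks up $270 − $214 = $56.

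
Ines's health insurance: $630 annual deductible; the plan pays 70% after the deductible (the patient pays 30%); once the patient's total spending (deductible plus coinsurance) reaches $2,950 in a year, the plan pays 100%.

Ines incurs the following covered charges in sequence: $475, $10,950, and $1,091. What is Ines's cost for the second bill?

#1 ($475): all of it applies to the deductible. Cost to patient: $475. OOP to date $475.
#2 ($10,950): deductible takes $155, $10,795 remains; 30% of $10,795 = $3,238.50. Deductible plus coinsurance: $155 + $3,238.50 = $3,393.50. OOP would hit $3,868.50 > $2,950, so the cap limits the patient to $2,950 − $475 = $2,475.

$2,475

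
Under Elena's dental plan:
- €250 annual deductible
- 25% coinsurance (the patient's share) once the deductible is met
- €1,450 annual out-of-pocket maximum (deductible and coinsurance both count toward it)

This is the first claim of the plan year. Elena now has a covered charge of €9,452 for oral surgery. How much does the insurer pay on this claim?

€8,002

Nothing has been paid toward the €250 deductible, so the first €250 of this charge is applied there.
After the €250 deductible portion, €9,452 − €250 = €9,202 is subject to coinsurance.
25% of €9,202 = €2,300.50 falls to the patient.
Patient responsibility before any cap: €250 + €2,300.50 = €2,550.50.
That would bring total out-of-pocket to €2,550.50, past the €1,450 cap. The patient is capped at €1,450 − €0 = €1,450 on this claim.
The insurer covers the remainder: €9,452 − €1,450 = €8,002.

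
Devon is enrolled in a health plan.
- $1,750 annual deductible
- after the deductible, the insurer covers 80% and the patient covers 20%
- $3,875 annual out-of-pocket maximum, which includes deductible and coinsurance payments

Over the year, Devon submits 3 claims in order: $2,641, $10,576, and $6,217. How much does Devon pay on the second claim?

$1,946.80

#1 ($2,641): deductible takes $1,750, $891 remains; 20% of $891 = $178.20. Patient pays $1,928.20; OOP now $1,928.20.
#2 ($10,576): deductible already satisfied, so patient's share is 20% × $10,576 = $2,115.20. That would push OOP to $4,043.40, over the $3,875 cap, so patient pays $3,875 − $1,928.20 = $1,946.80.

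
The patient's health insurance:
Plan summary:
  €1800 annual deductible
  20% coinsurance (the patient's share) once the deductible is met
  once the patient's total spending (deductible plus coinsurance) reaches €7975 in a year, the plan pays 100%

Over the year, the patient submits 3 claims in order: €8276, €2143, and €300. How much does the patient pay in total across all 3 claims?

€3583.80

#1 (€8276): deductible takes €1800, €6476 remains; coinsurance €6476 × 20% = €1295.20. Patient owes €3095.20 (running OOP €3095.20).
#2 (€2143): deductible already satisfied, so patient's share is 20% × €2143 = €428.60. Cost to patient: €428.60. OOP to date €3523.80.
#3 (€300): deductible met; 20% of €300 = €60. Patient owes €60 (running OOP €3583.80).
Summing the patient's payments: €3095.20 + €428.60 + €60 = €3583.80.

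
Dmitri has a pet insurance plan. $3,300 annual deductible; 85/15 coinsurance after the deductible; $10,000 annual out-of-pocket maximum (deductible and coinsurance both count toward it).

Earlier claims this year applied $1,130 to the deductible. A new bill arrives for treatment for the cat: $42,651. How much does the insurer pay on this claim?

Deductible still to meet: $3,300 − $1,130 = $2,170.
That leaves $42,651 − $2,170 = $40,481 for coinsurance.
15% of $40,481 = $6,072.15 falls to the owner.
That puts the owner's cost at $2,170 + $6,072.15 = $8,242.15 before any cap.
Total out-of-pocket so far would be $1,130 + $8,242.15 = $9,372.15, below the $10,000 cap — no reduction.
The plan picks up $42,651 − $8,242.15 = $34,408.85.

$34,408.85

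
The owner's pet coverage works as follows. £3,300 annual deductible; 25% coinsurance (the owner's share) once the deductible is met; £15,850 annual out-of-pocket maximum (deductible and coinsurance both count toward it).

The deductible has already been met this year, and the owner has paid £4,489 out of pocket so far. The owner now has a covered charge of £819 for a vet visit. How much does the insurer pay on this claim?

With the deductible met, the entire £819 is subject to coinsurance.
25% of £819 = £204.75 falls to the owner.
Total out-of-pocket so far would be £4,489 + £204.75 = £4,693.75, below the £15,850 cap — no reduction.
The plan picks up £819 − £204.75 = £614.25.

£614.25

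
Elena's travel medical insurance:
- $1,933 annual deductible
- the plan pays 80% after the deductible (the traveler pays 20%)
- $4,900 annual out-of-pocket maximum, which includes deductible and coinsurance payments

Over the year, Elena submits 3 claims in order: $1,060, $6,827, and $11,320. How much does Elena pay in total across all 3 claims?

$4,900

#1 ($1,060): fully absorbed by the deductible. Cost to traveler: $1,060. OOP to date $1,060.
#2 ($6,827): deductible takes $873, $5,954 remains; coinsurance $5,954 × 20% = $1,190.80. Cost to traveler: $2,063.80. OOP to date $3,123.80.
#3 ($11,320): deductible already satisfied, so traveler's share is 20% × $11,320 = $2,264. OOP would hit $5,387.80 > $4,900, so the cap limits the traveler to $4,900 − $3,123.80 = $1,776.20.
Summing the traveler's payments: $1,060 + $2,063.80 + $1,776.20 = $4,900.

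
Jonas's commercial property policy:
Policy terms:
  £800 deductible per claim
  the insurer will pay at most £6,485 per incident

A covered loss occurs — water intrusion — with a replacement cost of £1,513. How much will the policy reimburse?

Subtract the deductible: £1,513 − £800 = £713.
That's under the £6,485 cap, so the insurer reimburses the full £713.

£713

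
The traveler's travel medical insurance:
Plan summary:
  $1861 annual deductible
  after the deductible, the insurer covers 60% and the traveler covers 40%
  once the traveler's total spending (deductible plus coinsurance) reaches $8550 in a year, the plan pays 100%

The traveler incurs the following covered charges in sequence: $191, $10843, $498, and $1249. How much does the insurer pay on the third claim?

Bill 1, $191: fully absorbed by the deductible. Traveler owes $191 (running OOP $191). Insurer: $191 − $191 = $0.
Bill 2, $10843: $1670 finishes the deductible; $9173 goes to coinsurance; traveler's 40% is $3669.20. Cost to traveler: $5339.20. OOP to date $5530.20. Plan pays $10843 − $5339.20 = $5503.80.
Bill 3, $498: deductible met; 40% of $498 = $199.20. Cost to traveler: $199.20. OOP to date $5729.40. Insurer: $498 − $199.20 = $298.80.

$298.80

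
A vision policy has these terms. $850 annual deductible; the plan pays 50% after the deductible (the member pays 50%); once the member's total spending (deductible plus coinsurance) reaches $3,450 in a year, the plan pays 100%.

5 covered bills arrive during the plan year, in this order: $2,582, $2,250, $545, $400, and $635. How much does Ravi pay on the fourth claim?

$200

#1 ($2,582): $850 to deductible, leaving $1,732; member's 50% is $866. Member pays $1,716; OOP now $1,716.
#2 ($2,250): deductible already satisfied, so member's share is 50% × $2,250 = $1,125. Member pays $1,125; OOP now $2,841.
#3 ($545): deductible met; 50% of $545 = $272.50. Member pays $272.50; OOP now $3,113.50.
#4 ($400): 50% coinsurance on $400 = $200. Member owes $200 (running OOP $3,313.50).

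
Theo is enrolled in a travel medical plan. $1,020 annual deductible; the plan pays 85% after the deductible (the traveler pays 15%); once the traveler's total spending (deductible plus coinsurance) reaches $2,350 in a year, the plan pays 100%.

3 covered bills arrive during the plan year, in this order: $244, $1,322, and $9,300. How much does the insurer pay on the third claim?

$8,051.90

Claim 1 ($244): entire amount goes to the deductible. Cost to traveler: $244. OOP to date $244. Plan pays $244 − $244 = $0.
Claim 2 ($1,322): deductible takes $776, $546 remains; 15% of $546 = $81.90. Traveler owes $857.90 (running OOP $1,101.90). Insurer: $1,322 − $857.90 = $464.10.
Claim 3 ($9,300): 15% coinsurance on $9,300 = $1,395. That would push OOP to $2,496.90, over the $2,350 cap, so traveler pays $2,350 − $1,101.90 = $1,248.10. Insurer: $9,300 − $1,248.10 = $8,051.90.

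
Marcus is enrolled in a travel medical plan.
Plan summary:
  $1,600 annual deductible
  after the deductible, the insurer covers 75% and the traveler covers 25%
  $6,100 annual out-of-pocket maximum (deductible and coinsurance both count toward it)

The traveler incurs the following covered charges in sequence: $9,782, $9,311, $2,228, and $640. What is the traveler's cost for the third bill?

$126.75

Bill 1, $9,782: deductible takes $1,600, $8,182 remains; coinsurance $8,182 × 25% = $2,045.50. Traveler owes $3,645.50 (running OOP $3,645.50).
Bill 2, $9,311: deductible already satisfied, so traveler's share is 25% × $9,311 = $2,327.75. Cost to traveler: $2,327.75. OOP to date $5,973.25.
Bill 3, $2,228: deductible already satisfied, so traveler's share is 25% × $2,228 = $557. That would push OOP to $6,530.25, over the $6,100 cap, so traveler pays $6,100 − $5,973.25 = $126.75.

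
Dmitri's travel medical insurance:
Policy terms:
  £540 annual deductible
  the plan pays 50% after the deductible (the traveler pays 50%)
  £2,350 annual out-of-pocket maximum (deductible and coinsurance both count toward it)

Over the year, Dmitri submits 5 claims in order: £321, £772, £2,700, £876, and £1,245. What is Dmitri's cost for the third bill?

Claim 1 — £321: all of it applies to the deductible. Cost to traveler: £321. OOP to date £321.
Claim 2 — £772: £219 to deductible, leaving £553; 50% of £553 = £276.50. Traveler pays £495.50; OOP now £816.50.
Claim 3 — £2,700: 50% coinsurance on £2,700 = £1,350. Traveler owes £1,350 (running OOP £2,166.50).

£1,350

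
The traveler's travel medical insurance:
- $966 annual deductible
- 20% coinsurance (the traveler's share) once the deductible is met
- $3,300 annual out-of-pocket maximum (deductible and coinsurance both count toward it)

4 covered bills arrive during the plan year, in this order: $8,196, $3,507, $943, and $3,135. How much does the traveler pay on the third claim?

$186.60

Claim 1 ($8,196): $966 to deductible, leaving $7,230; 20% of $7,230 = $1,446. Traveler pays $2,412; OOP now $2,412.
Claim 2 ($3,507): 20% coinsurance on $3,507 = $701.40. Traveler pays $701.40; OOP now $3,113.40.
Claim 3 ($943): deductible already satisfied, so traveler's share is 20% × $943 = $188.60. OOP would hit $3,302 > $3,300, so the cap limits the traveler to $3,300 − $3,113.40 = $186.60.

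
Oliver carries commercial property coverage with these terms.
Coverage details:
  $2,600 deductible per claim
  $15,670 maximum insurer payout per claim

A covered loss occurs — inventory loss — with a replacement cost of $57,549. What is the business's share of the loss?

$41,879

After the deductible, $57,549 − $2,600 = $54,949 remains.
The $15,670 per-incident cap binds; insurer pays $15,670.
Business's share is the uncovered remainder: $57,549 − $15,670 = $41,879.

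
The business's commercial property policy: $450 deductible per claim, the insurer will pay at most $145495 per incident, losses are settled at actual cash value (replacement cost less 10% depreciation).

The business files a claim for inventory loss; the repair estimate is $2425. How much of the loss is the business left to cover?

$692.50

At 10% depreciation, ACV = $2425 − $242.50 = $2182.50.
After the deductible, $2182.50 − $450 = $1732.50 remains.
$1732.50 is within the $145495 limit, so the insurer pays $1732.50.
The business bears the rest of the original loss: $2425 − $1732.50 = $692.50.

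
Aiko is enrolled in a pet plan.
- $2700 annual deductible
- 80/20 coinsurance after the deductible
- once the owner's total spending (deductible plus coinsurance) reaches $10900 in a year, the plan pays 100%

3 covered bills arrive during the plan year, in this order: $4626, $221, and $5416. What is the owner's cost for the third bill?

$1083.20

Bill 1, $4626: $2700 finishes the deductible; $1926 goes to coinsurance; coinsurance $1926 × 20% = $385.20. Owner owes $3085.20 (running OOP $3085.20).
Bill 2, $221: deductible already satisfied, so owner's share is 20% × $221 = $44.20. Owner owes $44.20 (running OOP $3129.40).
Bill 3, $5416: 20% coinsurance on $5416 = $1083.20. Owner owes $1083.20 (running OOP $4212.60).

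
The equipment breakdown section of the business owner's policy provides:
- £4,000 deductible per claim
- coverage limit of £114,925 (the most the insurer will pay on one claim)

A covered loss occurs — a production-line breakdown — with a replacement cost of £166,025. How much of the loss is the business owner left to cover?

£51,100

Subtract the deductible: £166,025 − £4,000 = £162,025.
Since £162,025 > £114,925, the payout is capped at £114,925.
Business owner's share is the uncovered remainder: £166,025 − £114,925 = £51,100.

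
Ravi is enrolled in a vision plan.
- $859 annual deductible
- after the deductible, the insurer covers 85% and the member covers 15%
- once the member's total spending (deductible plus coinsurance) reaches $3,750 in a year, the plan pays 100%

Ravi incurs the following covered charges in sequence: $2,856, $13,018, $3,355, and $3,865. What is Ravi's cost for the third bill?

$503.25

#1 ($2,856): deductible takes $859, $1,997 remains; 15% of $1,997 = $299.55. Cost to member: $1,158.55. OOP to date $1,158.55.
#2 ($13,018): 15% coinsurance on $13,018 = $1,952.70. Member pays $1,952.70; OOP now $3,111.25.
#3 ($3,355): deductible already satisfied, so member's share is 15% × $3,355 = $503.25. Member owes $503.25 (running OOP $3,614.50).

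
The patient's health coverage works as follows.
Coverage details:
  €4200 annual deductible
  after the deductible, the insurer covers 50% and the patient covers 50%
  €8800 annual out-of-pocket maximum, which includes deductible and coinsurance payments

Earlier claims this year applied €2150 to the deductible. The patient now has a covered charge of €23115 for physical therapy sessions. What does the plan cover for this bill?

Remaining deductible: €4200 − €2150 = €2050.
That leaves €23115 − €2050 = €21065 for coinsurance.
50% of €21065 = €10532.50 falls to the patient.
That puts the patient's cost at €2050 + €10532.50 = €12582.50 before any cap.
Adding €12582.50 to the €2150 already spent would give €14732.50, which exceeds the €8800 cap; the patient pays just €8800 − €2150 = €6650.
The plan picks up €23115 − €6650 = €16465.

€16465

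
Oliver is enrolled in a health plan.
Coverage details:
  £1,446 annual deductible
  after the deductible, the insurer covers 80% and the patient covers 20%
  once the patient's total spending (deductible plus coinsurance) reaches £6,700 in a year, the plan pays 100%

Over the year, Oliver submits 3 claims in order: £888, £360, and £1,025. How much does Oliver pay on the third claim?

£363.40

Claim 1 — £888: fully absorbed by the deductible. Cost to patient: £888. OOP to date £888.
Claim 2 — £360: entire amount goes to the deductible. Cost to patient: £360. OOP to date £1,248.
Claim 3 — £1,025: deductible takes £198, £827 remains; coinsurance £827 × 20% = £165.40. Patient pays £363.40; OOP now £1,611.40.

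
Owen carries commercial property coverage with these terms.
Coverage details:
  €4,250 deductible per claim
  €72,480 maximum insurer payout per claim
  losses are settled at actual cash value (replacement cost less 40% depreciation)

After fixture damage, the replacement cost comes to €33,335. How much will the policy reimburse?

€15,751

At 40% depreciation, ACV = €33,335 − €13,334 = €20,001.
Subtract the deductible: €20,001 − €4,250 = €15,751.
€15,751 ≤ €72,480, so the limit doesn't bind; insurer pays €15,751.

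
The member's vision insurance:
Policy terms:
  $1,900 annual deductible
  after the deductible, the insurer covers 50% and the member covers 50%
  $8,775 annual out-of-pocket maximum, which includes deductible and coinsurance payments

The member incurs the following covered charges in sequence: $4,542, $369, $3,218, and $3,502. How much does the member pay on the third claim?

Bill 1, $4,542: $1,900 to deductible, leaving $2,642; 50% of $2,642 = $1,321. Cost to member: $3,221. OOP to date $3,221.
Bill 2, $369: deductible met; 50% of $369 = $184.50. Cost to member: $184.50. OOP to date $3,405.50.
Bill 3, $3,218: deductible already satisfied, so member's share is 50% × $3,218 = $1,609. Member pays $1,609; OOP now $5,014.50.

$1,609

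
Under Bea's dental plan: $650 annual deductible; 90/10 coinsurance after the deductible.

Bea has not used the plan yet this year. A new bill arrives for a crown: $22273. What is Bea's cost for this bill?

Nothing has been paid toward the $650 deductible, so the first $650 of this charge is applied there.
That leaves $22273 − $650 = $21623 for coinsurance.
10% of $21623 = $2162.30 falls to the patient.
That puts the patient's cost at $650 + $2162.30 = $2812.30.

$2812.30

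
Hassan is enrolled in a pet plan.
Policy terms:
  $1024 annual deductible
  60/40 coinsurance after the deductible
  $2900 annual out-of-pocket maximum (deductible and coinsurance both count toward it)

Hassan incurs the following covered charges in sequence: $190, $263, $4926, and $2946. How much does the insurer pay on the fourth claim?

$2812

Bill 1, $190: all of it applies to the deductible. Owner pays $190; OOP now $190. Insurer: $190 − $190 = $0.
Bill 2, $263: fully absorbed by the deductible. Owner pays $263; OOP now $453. Insurer: $263 − $263 = $0.
Bill 3, $4926: $571 to deductible, leaving $4355; 40% of $4355 = $1742. Cost to owner: $2313. OOP to date $2766. Insurer: $4926 − $2313 = $2613.
Bill 4, $2946: deductible met; 40% of $2946 = $1178.40. OOP would hit $3944.40 > $2900, so the cap limits the owner to $2900 − $2766 = $134. Insurer: $2946 − $134 = $2812.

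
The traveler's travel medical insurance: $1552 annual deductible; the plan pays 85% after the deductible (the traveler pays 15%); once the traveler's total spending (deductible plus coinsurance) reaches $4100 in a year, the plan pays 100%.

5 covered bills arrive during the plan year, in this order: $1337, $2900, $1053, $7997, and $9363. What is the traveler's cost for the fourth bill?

Claim 1 — $1337: fully absorbed by the deductible. Traveler pays $1337; OOP now $1337.
Claim 2 — $2900: $215 to deductible, leaving $2685; coinsurance $2685 × 15% = $402.75. Cost to traveler: $617.75. OOP to date $1954.75.
Claim 3 — $1053: deductible already satisfied, so traveler's share is 15% × $1053 = $157.95. Traveler owes $157.95 (running OOP $2112.70).
Claim 4 — $7997: 15% coinsurance on $7997 = $1199.55. Traveler pays $1199.55; OOP now $3312.25.

$1199.55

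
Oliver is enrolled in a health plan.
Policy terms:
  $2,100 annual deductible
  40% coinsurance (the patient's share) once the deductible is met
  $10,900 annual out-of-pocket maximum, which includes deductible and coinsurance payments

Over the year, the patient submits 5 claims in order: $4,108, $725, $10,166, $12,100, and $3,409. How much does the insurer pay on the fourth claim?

Claim 1 — $4,108: $2,100 finishes the deductible; $2,008 goes to coinsurance; patient's 40% is $803.20. Patient owes $2,903.20 (running OOP $2,903.20). Insurer: $4,108 − $2,903.20 = $1,204.80.
Claim 2 — $725: 40% coinsurance on $725 = $290. Patient owes $290 (running OOP $3,193.20). Insurer: $725 − $290 = $435.
Claim 3 — $10,166: deductible met; 40% of $10,166 = $4,066.40. Cost to patient: $4,066.40. OOP to date $7,259.60. Insurer: $10,166 − $4,066.40 = $6,099.60.
Claim 4 — $12,100: deductible already satisfied, so patient's share is 40% × $12,100 = $4,840. Adding that to $7,259.60 gives $12,099.60, past the $10,900 cap; patient pays only $10,900 − $7,259.60 = $3,640.40. Plan pays $12,100 − $3,640.40 = $8,459.60.

$8,459.60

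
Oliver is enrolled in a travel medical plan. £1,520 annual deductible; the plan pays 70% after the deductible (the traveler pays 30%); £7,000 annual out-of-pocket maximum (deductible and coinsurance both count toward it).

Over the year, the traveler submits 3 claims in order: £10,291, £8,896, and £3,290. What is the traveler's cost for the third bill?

£179.90

#1 (£10,291): deductible takes £1,520, £8,771 remains; 30% of £8,771 = £2,631.30. Traveler owes £4,151.30 (running OOP £4,151.30).
#2 (£8,896): deductible already satisfied, so traveler's share is 30% × £8,896 = £2,668.80. Traveler pays £2,668.80; OOP now £6,820.10.
#3 (£3,290): deductible already satisfied, so traveler's share is 30% × £3,290 = £987. OOP would hit £7,807.10 > £7,000, so the cap limits the traveler to £7,000 − £6,820.10 = £179.90.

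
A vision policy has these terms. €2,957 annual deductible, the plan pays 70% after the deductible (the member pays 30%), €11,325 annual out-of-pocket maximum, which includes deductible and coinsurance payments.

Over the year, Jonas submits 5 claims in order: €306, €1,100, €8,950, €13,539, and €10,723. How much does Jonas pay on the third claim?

€3,770.70

Bill 1, €306: entire amount goes to the deductible. Member pays €306; OOP now €306.
Bill 2, €1,100: all of it applies to the deductible. Member owes €1,100 (running OOP €1,406).
Bill 3, €8,950: deductible takes €1,551, €7,399 remains; member's 30% is €2,219.70. Member pays €3,770.70; OOP now €5,176.70.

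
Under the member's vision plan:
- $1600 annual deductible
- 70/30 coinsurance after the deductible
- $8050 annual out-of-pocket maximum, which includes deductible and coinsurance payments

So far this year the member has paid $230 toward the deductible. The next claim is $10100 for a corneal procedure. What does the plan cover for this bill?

Remaining deductible: $1600 − $230 = $1370.
The remaining $8730 (= $10100 − $1370) moves to coinsurance.
Coinsurance: $8730 × 30% = $2619.
Member responsibility before any cap: $1370 + $2619 = $3989.
Year-to-date out-of-pocket becomes $230 + $3989 = $4219, still under the $8050 maximum, so no cap applies.
The insurer covers the remainder: $10100 − $3989 = $6111.

$6111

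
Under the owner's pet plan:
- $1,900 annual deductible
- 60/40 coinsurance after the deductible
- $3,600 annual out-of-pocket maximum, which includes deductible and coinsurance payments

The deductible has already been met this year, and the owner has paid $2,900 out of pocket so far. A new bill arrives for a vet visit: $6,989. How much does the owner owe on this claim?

The deductible is already satisfied, so the full bill goes to coinsurance.
Coinsurance: $6,989 × 40% = $2,795.60.
Adding $2,795.60 to the $2,900 already spent would give $5,695.60, which exceeds the $3,600 cap; the owner pays just $3,600 − $2,900 = $700.

$700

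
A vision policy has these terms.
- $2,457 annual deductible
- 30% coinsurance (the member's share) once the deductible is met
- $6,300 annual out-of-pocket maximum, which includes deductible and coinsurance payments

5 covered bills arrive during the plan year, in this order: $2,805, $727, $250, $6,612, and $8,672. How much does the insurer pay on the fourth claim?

#1 ($2,805): $2,457 finishes the deductible; $348 goes to coinsurance; coinsurance $348 × 30% = $104.40. Cost to member: $2,561.40. OOP to date $2,561.40. Plan pays $2,805 − $2,561.40 = $243.60.
#2 ($727): deductible met; 30% of $727 = $218.10. Cost to member: $218.10. OOP to date $2,779.50. Insurer: $727 − $218.10 = $508.90.
#3 ($250): deductible already satisfied, so member's share is 30% × $250 = $75. Member pays $75; OOP now $2,854.50. Insurer: $250 − $75 = $175.
#4 ($6,612): 30% coinsurance on $6,612 = $1,983.60. Cost to member: $1,983.60. OOP to date $4,838.10. Insurer: $6,612 − $1,983.60 = $4,628.40.

$4,628.40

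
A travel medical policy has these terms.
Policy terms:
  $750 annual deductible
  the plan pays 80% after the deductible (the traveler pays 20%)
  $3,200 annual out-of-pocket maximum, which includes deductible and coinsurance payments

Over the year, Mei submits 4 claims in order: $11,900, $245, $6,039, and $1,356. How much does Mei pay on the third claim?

$171

#1 ($11,900): $750 to deductible, leaving $11,150; 20% of $11,150 = $2,230. Traveler pays $2,980; OOP now $2,980.
#2 ($245): deductible already satisfied, so traveler's share is 20% × $245 = $49. Cost to traveler: $49. OOP to date $3,029.
#3 ($6,039): deductible already satisfied, so traveler's share is 20% × $6,039 = $1,207.80. OOP would hit $4,236.80 > $3,200, so the cap limits the traveler to $3,200 − $3,029 = $171.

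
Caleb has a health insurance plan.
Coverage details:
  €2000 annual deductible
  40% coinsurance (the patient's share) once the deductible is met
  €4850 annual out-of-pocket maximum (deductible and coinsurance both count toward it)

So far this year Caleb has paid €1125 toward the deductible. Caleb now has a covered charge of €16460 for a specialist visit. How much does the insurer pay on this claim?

€1125 of the €2000 deductible is already met, leaving €875.
That leaves €16460 − €875 = €15585 for coinsurance.
40% of €15585 = €6234 falls to the patient.
That puts the patient's cost at €875 + €6234 = €7109 before any cap.
Year-to-date out-of-pocket would reach €1125 + €7109 = €8234, above the €4850 maximum, so the patient pays only €4850 − €1125 = €3725.
The insurer covers the remainder: €16460 − €3725 = €12735.

€12735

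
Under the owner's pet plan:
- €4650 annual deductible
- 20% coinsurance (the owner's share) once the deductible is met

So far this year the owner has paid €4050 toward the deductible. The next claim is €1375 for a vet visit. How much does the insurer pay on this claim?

Deductible still to meet: €4650 − €4050 = €600.
After the €600 deductible portion, €1375 − €600 = €775 is subject to coinsurance.
Coinsurance: €775 × 20% = €155.
So the owner owes €600 + €155 = €755.
Insurer pays the balance: €1375 − €755 = €620.

€620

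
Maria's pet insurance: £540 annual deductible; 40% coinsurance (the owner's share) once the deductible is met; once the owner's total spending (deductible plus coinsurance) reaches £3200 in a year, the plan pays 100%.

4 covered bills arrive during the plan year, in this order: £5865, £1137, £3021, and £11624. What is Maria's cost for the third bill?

£75.20

Claim 1 — £5865: £540 to deductible, leaving £5325; owner's 40% is £2130. Cost to owner: £2670. OOP to date £2670.
Claim 2 — £1137: deductible already satisfied, so owner's share is 40% × £1137 = £454.80. Owner owes £454.80 (running OOP £3124.80).
Claim 3 — £3021: deductible already satisfied, so owner's share is 40% × £3021 = £1208.40. That would push OOP to £4333.20, over the £3200 cap, so owner pays £3200 − £3124.80 = £75.20.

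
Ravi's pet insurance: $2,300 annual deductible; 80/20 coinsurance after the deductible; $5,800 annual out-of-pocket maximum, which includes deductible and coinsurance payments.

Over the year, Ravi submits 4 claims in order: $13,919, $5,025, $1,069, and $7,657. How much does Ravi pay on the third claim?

Claim 1 ($13,919): $2,300 to deductible, leaving $11,619; coinsurance $11,619 × 20% = $2,323.80. Cost to owner: $4,623.80. OOP to date $4,623.80.
Claim 2 ($5,025): 20% coinsurance on $5,025 = $1,005. Cost to owner: $1,005. OOP to date $5,628.80.
Claim 3 ($1,069): deductible met; 20% of $1,069 = $213.80. OOP would hit $5,842.60 > $5,800, so the cap limits the owner to $5,800 − $5,628.80 = $171.20.

$171.20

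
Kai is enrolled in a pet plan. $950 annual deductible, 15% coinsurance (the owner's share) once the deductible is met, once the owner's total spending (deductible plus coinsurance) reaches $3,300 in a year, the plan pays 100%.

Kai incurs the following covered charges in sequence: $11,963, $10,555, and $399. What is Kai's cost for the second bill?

$698.05

Bill 1, $11,963: $950 finishes the deductible; $11,013 goes to coinsurance; 15% of $11,013 = $1,651.95. Owner pays $2,601.95; OOP now $2,601.95.
Bill 2, $10,555: 15% coinsurance on $10,555 = $1,583.25. OOP would hit $4,185.20 > $3,300, so the cap limits the owner to $3,300 − $2,601.95 = $698.05.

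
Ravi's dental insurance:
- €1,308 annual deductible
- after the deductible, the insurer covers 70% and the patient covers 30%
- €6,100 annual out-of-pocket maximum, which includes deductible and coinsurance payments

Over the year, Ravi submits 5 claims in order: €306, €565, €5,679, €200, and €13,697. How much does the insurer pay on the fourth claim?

€140

#1 (€306): entire amount goes to the deductible. Cost to patient: €306. OOP to date €306. Insurer: €306 − €306 = €0.
#2 (€565): all of it applies to the deductible. Patient owes €565 (running OOP €871). Insurer: €565 − €565 = €0.
#3 (€5,679): deductible takes €437, €5,242 remains; coinsurance €5,242 × 30% = €1,572.60. Patient pays €2,009.60; OOP now €2,880.60. Insurer: €5,679 − €2,009.60 = €3,669.40.
#4 (€200): 30% coinsurance on €200 = €60. Patient owes €60 (running OOP €2,940.60). Plan pays €200 − €60 = €140.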